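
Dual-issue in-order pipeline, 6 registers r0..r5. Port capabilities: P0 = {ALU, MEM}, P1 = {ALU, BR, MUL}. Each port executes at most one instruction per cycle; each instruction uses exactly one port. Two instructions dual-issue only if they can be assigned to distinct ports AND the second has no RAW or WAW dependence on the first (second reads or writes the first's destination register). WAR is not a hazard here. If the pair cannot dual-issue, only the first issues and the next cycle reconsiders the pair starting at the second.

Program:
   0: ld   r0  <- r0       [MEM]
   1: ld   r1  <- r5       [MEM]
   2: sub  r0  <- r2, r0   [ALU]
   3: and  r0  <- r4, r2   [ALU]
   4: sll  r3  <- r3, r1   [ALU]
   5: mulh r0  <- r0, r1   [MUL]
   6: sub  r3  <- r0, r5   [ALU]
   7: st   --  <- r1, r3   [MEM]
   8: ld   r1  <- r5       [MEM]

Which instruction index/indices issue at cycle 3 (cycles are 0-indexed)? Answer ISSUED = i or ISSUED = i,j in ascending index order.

ISSUED = 5

t=0 i0:ld.MEM ; no-port MEM/MEM
t=1 i1/i2:ld.MEM+sub.ALU ; dual
t=2 i3/i4:and.ALU+sll.ALU ; dual
t=3 i5:mulh.MUL ; RAW r0
t=4 i6:sub.ALU ; RAW r3
t=5 i7:st.MEM ; no-port MEM/MEM
t=6 i8:ld.MEM ; tail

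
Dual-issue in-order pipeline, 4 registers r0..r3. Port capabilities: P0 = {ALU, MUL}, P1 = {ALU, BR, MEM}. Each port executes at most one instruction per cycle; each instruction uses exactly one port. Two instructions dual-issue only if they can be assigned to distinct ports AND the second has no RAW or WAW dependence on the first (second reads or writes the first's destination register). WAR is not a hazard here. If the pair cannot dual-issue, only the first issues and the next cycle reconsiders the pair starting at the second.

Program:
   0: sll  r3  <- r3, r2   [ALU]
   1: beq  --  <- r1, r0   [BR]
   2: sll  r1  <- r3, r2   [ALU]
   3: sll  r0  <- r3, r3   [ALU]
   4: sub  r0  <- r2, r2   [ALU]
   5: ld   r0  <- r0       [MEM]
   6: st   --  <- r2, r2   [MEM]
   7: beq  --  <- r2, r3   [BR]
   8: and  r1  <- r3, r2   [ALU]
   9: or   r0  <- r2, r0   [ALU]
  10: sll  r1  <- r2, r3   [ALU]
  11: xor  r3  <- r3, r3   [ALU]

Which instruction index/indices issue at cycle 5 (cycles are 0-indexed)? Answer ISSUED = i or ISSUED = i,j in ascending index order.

0. sll.ALU/beq.BR @i0,i1  | 2-wide
1. sll.ALU/sll.ALU @i2,i3  | 2-wide
2. sub.ALU @i4  | RAW+WAW r0
3. ld.MEM @i5  | no-port MEM/MEM
4. st.MEM @i6  | no-port MEM/BR
5. beq.BR/and.ALU @i7,i8  | 2-wide
6. or.ALU/sll.ALU @i9,i10  | 2-wide
7. xor.ALU @i11  | tail

ISSUED = 7,8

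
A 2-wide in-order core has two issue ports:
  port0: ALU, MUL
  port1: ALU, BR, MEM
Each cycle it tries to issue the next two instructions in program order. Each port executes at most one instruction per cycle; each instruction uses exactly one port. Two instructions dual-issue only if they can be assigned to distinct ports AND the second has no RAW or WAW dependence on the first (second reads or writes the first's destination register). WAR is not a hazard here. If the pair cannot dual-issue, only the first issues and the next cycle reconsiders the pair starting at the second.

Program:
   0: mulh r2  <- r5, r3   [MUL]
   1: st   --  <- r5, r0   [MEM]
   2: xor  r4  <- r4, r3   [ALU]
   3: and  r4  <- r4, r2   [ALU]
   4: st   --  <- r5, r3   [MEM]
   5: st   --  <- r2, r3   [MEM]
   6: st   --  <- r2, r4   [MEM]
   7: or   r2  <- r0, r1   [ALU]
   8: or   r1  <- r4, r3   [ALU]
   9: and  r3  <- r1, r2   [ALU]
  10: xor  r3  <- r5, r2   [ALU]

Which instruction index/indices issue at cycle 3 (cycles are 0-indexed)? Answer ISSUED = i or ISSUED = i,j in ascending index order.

0. mulh;st @i0,i1  | pair
1. xor @i2  | RAW+WAW r4
2. and;st @i3,i4  | pair
3. st @i5  | no-port MEM/MEM
4. st;or @i6,i7  | pair
5. or @i8  | RAW r1
6. and @i9  | WAW r3
7. xor @i10  | tail

ISSUED = 5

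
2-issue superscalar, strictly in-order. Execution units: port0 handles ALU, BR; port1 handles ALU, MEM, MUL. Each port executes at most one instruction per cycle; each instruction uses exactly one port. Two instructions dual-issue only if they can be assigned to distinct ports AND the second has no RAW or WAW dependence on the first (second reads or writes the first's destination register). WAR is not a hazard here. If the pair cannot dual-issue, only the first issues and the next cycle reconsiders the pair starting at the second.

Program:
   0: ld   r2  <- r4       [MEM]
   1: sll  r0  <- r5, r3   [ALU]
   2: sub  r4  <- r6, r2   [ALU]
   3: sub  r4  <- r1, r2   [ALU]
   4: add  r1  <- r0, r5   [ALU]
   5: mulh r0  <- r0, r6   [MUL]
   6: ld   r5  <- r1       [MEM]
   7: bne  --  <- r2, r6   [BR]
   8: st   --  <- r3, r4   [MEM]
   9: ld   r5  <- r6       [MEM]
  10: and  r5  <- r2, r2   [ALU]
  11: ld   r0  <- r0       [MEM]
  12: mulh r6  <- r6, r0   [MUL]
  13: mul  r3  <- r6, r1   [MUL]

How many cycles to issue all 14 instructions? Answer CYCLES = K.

CYCLES = 10

t=0 i0/i1:ld.MEM+sll.ALU ; 2-wide
t=1 i2:sub.ALU ; WAW r4
t=2 i3/i4:sub.ALU+add.ALU ; 2-wide
t=3 i5:mulh.MUL ; no-port MUL/MEM
t=4 i6/i7:ld.MEM+bne.BR ; 2-wide
t=5 i8:st.MEM ; no-port MEM/MEM
t=6 i9:ld.MEM ; WAW r5
t=7 i10/i11:and.ALU+ld.MEM ; 2-wide
t=8 i12:mulh.MUL ; no-port MUL/MUL
t=9 i13:mul.MUL ; tail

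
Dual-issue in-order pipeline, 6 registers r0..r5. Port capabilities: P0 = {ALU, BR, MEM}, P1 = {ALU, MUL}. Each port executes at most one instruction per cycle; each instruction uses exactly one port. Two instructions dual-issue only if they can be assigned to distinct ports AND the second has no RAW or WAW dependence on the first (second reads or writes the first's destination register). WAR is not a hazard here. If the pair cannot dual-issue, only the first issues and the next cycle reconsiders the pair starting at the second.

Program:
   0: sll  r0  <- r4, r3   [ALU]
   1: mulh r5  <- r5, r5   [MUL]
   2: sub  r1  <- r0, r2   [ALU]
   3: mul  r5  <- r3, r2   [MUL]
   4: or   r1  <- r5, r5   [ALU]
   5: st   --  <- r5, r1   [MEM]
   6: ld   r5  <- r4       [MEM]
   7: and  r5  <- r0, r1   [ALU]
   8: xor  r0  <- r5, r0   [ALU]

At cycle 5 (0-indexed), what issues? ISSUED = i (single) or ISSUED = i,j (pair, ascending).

t=0 i0&i1:sll.ALU+mulh.MUL ; 2-wide
t=1 i2&i3:sub.ALU+mul.MUL ; 2-wide
t=2 i4:or.ALU ; RAW r1
t=3 i5:st.MEM ; no-port MEM/MEM
t=4 i6:ld.MEM ; WAW r5
t=5 i7:and.ALU ; RAW r5
t=6 i8:xor.ALU ; tail

ISSUED = 7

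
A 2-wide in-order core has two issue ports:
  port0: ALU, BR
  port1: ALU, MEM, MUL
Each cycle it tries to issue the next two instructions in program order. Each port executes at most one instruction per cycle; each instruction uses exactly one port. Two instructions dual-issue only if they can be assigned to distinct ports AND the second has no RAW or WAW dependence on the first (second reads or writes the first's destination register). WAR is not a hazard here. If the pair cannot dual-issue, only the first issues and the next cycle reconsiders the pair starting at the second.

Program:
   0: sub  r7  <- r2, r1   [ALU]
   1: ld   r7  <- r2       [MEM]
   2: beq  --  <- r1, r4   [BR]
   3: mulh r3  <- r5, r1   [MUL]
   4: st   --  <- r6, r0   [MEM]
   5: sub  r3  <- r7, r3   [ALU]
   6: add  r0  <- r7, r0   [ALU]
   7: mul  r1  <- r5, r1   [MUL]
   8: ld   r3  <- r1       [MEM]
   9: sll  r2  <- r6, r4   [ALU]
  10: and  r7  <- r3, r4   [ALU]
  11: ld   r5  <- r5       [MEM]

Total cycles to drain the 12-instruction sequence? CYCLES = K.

CYCLES = 7

  cy0 -> i0 (sub) WAW r7
  cy1 -> i1&i2 (ld/beq) dual
  cy2 -> i3 (mulh) no-port MUL/MEM
  cy3 -> i4&i5 (st/sub) dual
  cy4 -> i6&i7 (add/mul) dual
  cy5 -> i8&i9 (ld/sll) dual
  cy6 -> i10&i11 (and/ld) dual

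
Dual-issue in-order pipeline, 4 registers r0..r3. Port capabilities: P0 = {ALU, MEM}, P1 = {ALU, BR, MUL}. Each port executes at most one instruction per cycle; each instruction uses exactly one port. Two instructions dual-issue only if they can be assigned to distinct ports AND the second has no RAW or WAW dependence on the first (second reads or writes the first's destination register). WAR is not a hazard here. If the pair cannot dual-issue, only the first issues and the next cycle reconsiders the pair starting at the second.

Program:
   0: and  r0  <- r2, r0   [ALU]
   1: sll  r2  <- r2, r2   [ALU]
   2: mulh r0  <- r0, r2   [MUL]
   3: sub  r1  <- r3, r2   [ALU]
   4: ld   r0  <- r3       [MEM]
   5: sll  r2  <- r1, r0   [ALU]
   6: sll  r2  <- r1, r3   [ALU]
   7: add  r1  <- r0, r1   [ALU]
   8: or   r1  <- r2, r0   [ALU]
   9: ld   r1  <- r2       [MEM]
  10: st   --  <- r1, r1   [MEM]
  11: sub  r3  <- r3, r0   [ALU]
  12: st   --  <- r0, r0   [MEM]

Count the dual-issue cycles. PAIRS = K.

  cy0 -> i0+i1 (and sll) dual
  cy1 -> i2+i3 (mulh sub) dual
  cy2 -> i4 (ld) RAW r0
  cy3 -> i5 (sll) WAW r2
  cy4 -> i6+i7 (sll add) dual
  cy5 -> i8 (or) WAW r1
  cy6 -> i9 (ld) no-port MEM/MEM
  cy7 -> i10+i11 (st sub) dual
  cy8 -> i12 (st) tail

PAIRS = 4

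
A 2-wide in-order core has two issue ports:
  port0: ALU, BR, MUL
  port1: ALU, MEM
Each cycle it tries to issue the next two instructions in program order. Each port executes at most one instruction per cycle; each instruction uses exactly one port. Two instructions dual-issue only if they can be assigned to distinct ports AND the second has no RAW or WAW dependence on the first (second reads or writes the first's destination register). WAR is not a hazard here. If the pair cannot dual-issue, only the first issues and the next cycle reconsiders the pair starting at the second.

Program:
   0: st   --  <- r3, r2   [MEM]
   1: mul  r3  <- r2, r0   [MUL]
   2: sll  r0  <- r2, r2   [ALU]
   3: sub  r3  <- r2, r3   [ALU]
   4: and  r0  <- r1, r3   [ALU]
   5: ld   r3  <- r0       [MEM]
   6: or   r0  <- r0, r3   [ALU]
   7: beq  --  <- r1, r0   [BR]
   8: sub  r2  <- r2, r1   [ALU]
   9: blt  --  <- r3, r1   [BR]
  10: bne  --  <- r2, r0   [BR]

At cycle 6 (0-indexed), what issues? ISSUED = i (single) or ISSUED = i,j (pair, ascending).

ISSUED = 9

#0 head=0: st/mul i0,i1 2-wide
#1 head=2: sll/sub i2,i3 2-wide
#2 head=4: and i4 RAW r0
#3 head=5: ld i5 RAW r3
#4 head=6: or i6 RAW r0
#5 head=7: beq/sub i7,i8 2-wide
#6 head=9: blt i9 no-port BR/BR
#7 head=10: bne i10 tail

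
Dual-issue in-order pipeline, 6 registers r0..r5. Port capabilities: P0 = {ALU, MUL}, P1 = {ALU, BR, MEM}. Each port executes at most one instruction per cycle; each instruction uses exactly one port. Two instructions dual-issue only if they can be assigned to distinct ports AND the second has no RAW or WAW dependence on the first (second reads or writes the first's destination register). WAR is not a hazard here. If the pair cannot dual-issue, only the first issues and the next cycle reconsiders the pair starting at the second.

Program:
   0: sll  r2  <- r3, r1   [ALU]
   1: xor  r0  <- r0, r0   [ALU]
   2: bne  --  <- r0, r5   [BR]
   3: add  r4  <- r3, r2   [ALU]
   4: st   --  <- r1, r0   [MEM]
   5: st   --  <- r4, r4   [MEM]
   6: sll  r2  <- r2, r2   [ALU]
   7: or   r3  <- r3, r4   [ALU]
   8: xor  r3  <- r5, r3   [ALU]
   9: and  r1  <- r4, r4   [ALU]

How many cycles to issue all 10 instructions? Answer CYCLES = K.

#0 head=0: sll/xor i0&i1 2-wide
#1 head=2: bne/add i2&i3 2-wide
#2 head=4: st i4 no-port MEM/MEM
#3 head=5: st/sll i5&i6 2-wide
#4 head=7: or i7 RAW+WAW r3
#5 head=8: xor/and i8&i9 2-wide

CYCLES = 6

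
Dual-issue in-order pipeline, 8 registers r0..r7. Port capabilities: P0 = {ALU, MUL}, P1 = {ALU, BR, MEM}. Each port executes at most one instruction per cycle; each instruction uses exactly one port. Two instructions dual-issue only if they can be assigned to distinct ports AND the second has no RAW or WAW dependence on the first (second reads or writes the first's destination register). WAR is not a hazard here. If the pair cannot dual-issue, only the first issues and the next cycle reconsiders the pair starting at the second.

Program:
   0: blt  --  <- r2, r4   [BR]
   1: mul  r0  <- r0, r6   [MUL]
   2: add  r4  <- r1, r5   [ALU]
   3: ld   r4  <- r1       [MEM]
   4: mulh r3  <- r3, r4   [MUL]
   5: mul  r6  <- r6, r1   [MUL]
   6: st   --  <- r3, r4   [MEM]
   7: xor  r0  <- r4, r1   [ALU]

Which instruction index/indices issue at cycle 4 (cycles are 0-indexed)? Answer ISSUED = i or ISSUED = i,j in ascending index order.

ISSUED = 5,6

  cy0 -> i0&i1 (blt;mul) dual
  cy1 -> i2 (add) WAW r4
  cy2 -> i3 (ld) RAW r4
  cy3 -> i4 (mulh) no-port MUL/MUL
  cy4 -> i5&i6 (mul;st) dual
  cy5 -> i7 (xor) tail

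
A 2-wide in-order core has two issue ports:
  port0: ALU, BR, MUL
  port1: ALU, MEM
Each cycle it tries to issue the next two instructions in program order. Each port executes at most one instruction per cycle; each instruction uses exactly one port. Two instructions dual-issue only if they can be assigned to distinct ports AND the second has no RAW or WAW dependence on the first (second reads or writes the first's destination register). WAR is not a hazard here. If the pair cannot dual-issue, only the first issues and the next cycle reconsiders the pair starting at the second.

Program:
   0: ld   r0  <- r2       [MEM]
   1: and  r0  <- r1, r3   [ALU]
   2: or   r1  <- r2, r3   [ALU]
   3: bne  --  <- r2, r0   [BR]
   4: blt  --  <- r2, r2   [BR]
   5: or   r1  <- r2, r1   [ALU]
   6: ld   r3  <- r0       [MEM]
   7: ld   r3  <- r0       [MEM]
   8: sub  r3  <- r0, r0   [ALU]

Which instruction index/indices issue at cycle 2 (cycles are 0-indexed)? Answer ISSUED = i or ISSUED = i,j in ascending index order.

c0: i0 ld  WAW r0
c1: i1/i2 and+or  pair
c2: i3 bne  no-port BR/BR
c3: i4/i5 blt+or  pair
c4: i6 ld  no-port MEM/MEM
c5: i7 ld  WAW r3
c6: i8 sub  tail

ISSUED = 3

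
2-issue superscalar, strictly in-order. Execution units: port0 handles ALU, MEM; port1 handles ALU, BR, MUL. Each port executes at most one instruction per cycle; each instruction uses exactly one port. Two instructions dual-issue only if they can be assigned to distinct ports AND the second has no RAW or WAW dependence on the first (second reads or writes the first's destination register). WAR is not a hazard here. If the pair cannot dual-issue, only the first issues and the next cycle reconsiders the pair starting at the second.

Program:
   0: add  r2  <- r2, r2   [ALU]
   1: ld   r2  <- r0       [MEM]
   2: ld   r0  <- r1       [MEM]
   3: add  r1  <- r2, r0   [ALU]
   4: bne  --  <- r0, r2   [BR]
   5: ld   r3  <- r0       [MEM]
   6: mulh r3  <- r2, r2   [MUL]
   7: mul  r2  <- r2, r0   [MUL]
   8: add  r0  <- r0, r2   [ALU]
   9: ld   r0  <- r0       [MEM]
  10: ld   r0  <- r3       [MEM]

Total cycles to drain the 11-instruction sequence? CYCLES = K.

CYCLES = 10

0. add @i0  | WAW r2
1. ld @i1  | no-port MEM/MEM
2. ld @i2  | RAW r0
3. add;bne @i3/i4  | dual
4. ld @i5  | WAW r3
5. mulh @i6  | no-port MUL/MUL
6. mul @i7  | RAW r2
7. add @i8  | RAW+WAW r0
8. ld @i9  | no-port MEM/MEM
9. ld @i10  | tail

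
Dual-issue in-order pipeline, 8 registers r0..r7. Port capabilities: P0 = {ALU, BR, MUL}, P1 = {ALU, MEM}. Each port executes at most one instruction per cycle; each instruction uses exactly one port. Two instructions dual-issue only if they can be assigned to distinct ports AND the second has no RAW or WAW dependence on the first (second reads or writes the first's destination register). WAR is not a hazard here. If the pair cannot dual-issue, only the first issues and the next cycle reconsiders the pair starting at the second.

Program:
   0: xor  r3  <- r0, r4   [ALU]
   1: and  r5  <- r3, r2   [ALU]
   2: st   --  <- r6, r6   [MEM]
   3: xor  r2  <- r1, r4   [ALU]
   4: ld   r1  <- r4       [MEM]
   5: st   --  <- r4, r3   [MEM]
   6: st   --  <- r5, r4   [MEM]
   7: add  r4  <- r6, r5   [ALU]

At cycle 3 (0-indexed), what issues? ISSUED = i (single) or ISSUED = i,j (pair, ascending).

ISSUED = 5

0. xor.ALU @i0  | RAW r3
1. and.ALU st.MEM @i1+i2  | pair
2. xor.ALU ld.MEM @i3+i4  | pair
3. st.MEM @i5  | no-port MEM/MEM
4. st.MEM add.ALU @i6+i7  | pair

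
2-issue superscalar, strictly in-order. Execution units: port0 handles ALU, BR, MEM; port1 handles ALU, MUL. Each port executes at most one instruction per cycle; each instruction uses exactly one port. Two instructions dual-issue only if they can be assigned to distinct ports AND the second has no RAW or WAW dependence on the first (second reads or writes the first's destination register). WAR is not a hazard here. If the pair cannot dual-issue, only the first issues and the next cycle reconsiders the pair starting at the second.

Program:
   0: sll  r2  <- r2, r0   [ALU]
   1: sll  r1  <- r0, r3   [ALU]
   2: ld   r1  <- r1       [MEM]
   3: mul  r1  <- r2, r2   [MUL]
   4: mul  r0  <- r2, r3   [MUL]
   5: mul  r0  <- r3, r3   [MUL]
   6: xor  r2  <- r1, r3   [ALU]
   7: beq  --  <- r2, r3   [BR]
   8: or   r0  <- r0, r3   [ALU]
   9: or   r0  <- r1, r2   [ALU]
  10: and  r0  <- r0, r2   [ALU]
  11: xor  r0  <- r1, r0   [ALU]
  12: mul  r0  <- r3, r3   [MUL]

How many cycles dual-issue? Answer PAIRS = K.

#0 head=0: sll sll i0+i1 pair
#1 head=2: ld i2 WAW r1
#2 head=3: mul i3 no-port MUL/MUL
#3 head=4: mul i4 no-port MUL/MUL
#4 head=5: mul xor i5+i6 pair
#5 head=7: beq or i7+i8 pair
#6 head=9: or i9 RAW+WAW r0
#7 head=10: and i10 RAW+WAW r0
#8 head=11: xor i11 WAW r0
#9 head=12: mul i12 tail

PAIRS = 3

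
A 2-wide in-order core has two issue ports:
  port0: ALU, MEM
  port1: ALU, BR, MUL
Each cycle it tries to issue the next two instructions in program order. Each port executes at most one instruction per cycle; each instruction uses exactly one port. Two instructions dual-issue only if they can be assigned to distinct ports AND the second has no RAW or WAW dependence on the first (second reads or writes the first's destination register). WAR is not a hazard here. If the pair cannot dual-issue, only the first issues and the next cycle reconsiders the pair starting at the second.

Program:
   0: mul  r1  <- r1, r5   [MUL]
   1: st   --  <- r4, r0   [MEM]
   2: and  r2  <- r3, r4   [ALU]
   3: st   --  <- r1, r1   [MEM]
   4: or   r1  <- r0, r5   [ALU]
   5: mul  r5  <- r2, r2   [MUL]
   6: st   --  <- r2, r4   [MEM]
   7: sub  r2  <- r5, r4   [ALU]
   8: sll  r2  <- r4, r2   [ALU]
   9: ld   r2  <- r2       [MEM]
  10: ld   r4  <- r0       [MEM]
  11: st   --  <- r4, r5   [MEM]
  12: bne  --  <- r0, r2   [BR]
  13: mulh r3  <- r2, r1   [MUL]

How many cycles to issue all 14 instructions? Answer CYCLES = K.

CYCLES = 9

[0] i0&i1  mul.MUL st.MEM  -- dual
[1] i2&i3  and.ALU st.MEM  -- dual
[2] i4&i5  or.ALU mul.MUL  -- dual
[3] i6&i7  st.MEM sub.ALU  -- dual
[4] i8  sll.ALU  -- RAW+WAW r2
[5] i9  ld.MEM  -- no-port MEM/MEM
[6] i10  ld.MEM  -- no-port MEM/MEM
[7] i11&i12  st.MEM bne.BR  -- dual
[8] i13  mulh.MUL  -- tail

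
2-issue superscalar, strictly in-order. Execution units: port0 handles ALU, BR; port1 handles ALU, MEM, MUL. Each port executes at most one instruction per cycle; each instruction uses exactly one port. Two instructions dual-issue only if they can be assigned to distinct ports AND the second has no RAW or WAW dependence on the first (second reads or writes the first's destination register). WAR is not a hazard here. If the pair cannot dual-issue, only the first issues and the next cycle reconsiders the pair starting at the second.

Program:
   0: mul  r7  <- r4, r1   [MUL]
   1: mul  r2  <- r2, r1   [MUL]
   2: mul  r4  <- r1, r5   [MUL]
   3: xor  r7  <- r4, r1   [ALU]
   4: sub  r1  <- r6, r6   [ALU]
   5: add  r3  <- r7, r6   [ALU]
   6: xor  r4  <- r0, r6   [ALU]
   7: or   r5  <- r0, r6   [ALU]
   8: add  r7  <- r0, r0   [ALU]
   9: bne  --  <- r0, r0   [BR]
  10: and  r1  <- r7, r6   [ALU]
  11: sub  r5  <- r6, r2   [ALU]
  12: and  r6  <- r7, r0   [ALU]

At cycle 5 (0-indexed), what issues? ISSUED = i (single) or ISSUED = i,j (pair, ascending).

ISSUED = 7,8

[0] i0  mul  -- no-port MUL/MUL
[1] i1  mul  -- no-port MUL/MUL
[2] i2  mul  -- RAW r4
[3] i3,i4  xor sub  -- pair
[4] i5,i6  add xor  -- pair
[5] i7,i8  or add  -- pair
[6] i9,i10  bne and  -- pair
[7] i11,i12  sub and  -- pair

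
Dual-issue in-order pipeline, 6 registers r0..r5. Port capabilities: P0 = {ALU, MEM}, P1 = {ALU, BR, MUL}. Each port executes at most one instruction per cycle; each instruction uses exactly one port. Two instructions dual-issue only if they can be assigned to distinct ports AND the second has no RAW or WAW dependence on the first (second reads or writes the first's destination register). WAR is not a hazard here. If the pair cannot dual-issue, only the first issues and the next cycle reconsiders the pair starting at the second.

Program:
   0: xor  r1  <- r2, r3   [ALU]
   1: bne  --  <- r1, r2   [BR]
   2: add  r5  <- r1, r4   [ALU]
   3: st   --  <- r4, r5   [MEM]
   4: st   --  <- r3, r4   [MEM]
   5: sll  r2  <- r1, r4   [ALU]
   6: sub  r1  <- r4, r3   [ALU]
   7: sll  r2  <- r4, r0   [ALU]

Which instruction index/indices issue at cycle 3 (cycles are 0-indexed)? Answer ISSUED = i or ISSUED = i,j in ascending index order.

ISSUED = 4,5

0. xor @i0  | RAW r1
1. bne add @i1+i2  | pair
2. st @i3  | no-port MEM/MEM
3. st sll @i4+i5  | pair
4. sub sll @i6+i7  | pair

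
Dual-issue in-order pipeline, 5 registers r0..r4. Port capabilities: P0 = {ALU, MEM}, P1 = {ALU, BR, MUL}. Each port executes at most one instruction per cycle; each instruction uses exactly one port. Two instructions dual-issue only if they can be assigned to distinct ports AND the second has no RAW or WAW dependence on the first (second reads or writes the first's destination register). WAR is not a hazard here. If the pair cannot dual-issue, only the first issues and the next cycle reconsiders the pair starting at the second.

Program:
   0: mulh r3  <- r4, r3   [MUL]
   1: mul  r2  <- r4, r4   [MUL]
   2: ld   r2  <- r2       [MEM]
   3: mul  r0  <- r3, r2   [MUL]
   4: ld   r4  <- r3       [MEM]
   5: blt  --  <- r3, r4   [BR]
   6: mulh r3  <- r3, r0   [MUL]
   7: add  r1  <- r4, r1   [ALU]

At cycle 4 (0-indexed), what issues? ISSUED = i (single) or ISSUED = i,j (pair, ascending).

t=0 i0:mulh.MUL ; no-port MUL/MUL
t=1 i1:mul.MUL ; RAW+WAW r2
t=2 i2:ld.MEM ; RAW r2
t=3 i3+i4:mul.MUL+ld.MEM ; dual
t=4 i5:blt.BR ; no-port BR/MUL
t=5 i6+i7:mulh.MUL+add.ALU ; dual

ISSUED = 5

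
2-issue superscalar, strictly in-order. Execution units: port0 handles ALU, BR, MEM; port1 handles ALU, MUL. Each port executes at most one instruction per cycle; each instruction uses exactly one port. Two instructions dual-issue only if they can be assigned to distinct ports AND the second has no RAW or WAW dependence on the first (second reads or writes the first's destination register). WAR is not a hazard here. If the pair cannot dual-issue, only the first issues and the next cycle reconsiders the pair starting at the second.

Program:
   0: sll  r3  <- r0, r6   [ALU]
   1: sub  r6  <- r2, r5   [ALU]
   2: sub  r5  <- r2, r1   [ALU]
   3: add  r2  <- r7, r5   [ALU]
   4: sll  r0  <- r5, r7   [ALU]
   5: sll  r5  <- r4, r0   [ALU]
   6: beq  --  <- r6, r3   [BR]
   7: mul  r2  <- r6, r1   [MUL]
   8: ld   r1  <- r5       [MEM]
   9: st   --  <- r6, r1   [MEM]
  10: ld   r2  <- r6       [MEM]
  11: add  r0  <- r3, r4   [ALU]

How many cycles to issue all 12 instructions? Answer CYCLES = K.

CYCLES = 7

c0: i0&i1 sll+sub  2-wide
c1: i2 sub  RAW r5
c2: i3&i4 add+sll  2-wide
c3: i5&i6 sll+beq  2-wide
c4: i7&i8 mul+ld  2-wide
c5: i9 st  no-port MEM/MEM
c6: i10&i11 ld+add  2-wide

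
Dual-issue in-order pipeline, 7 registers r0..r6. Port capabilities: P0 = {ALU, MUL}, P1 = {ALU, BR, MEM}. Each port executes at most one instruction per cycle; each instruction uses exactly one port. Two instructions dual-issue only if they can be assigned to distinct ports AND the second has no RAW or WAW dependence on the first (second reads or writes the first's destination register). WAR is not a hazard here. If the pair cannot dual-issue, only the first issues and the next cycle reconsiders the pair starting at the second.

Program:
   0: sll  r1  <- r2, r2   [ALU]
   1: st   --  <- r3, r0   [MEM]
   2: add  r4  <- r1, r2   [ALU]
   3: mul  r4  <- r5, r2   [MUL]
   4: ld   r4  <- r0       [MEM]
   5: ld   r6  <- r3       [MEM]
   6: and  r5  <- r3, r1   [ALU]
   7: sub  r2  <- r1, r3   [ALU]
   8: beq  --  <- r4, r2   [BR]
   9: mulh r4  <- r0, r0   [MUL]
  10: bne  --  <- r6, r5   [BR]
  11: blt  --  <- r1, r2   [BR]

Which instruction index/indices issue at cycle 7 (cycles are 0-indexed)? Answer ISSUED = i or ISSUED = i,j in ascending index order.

[0] i0/i1  sll.ALU;st.MEM  -- pair
[1] i2  add.ALU  -- WAW r4
[2] i3  mul.MUL  -- WAW r4
[3] i4  ld.MEM  -- no-port MEM/MEM
[4] i5/i6  ld.MEM;and.ALU  -- pair
[5] i7  sub.ALU  -- RAW r2
[6] i8/i9  beq.BR;mulh.MUL  -- pair
[7] i10  bne.BR  -- no-port BR/BR
[8] i11  blt.BR  -- tail

ISSUED = 10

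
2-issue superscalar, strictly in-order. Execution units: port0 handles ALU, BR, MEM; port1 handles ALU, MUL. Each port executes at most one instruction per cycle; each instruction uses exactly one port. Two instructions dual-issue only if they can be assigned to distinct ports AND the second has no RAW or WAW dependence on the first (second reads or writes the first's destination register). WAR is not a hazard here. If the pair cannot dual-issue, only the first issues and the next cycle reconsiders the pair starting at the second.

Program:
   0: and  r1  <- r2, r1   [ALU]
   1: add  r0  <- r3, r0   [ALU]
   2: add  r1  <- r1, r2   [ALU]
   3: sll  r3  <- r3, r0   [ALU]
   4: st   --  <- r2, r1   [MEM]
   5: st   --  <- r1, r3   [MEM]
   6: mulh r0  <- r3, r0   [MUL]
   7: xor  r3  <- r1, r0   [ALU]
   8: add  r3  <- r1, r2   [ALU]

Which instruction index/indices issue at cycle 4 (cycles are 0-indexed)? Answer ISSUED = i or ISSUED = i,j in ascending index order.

ISSUED = 7

[0] i0&i1  and.ALU add.ALU  -- 2-wide
[1] i2&i3  add.ALU sll.ALU  -- 2-wide
[2] i4  st.MEM  -- no-port MEM/MEM
[3] i5&i6  st.MEM mulh.MUL  -- 2-wide
[4] i7  xor.ALU  -- WAW r3
[5] i8  add.ALU  -- tail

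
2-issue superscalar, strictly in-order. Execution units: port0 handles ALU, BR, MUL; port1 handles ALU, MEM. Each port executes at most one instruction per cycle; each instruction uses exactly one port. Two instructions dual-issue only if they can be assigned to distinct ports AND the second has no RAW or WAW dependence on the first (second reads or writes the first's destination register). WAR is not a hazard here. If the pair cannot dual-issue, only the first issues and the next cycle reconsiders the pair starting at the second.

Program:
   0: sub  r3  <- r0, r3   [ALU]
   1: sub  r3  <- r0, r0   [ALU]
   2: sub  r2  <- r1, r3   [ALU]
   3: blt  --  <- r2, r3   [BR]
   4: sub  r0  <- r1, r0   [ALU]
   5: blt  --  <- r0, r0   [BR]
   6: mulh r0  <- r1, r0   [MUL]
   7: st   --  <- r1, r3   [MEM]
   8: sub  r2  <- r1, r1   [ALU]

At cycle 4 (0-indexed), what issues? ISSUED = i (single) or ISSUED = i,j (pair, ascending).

ISSUED = 5

0. sub.ALU @i0  | WAW r3
1. sub.ALU @i1  | RAW r3
2. sub.ALU @i2  | RAW r2
3. blt.BR/sub.ALU @i3/i4  | dual
4. blt.BR @i5  | no-port BR/MUL
5. mulh.MUL/st.MEM @i6/i7  | dual
6. sub.ALU @i8  | tail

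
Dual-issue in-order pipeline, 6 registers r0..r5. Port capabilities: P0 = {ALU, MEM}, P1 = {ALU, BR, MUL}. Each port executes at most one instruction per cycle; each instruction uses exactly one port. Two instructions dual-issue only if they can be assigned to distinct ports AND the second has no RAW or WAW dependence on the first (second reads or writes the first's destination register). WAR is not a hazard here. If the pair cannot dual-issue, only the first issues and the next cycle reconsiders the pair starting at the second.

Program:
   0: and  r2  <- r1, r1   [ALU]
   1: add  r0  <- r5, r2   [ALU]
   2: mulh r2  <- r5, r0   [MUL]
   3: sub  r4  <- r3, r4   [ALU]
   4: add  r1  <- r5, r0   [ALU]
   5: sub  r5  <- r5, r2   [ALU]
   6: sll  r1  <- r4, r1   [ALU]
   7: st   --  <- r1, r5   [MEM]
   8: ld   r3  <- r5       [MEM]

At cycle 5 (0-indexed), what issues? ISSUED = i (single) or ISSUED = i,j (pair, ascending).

ISSUED = 7

c0: i0 and  RAW r2
c1: i1 add  RAW r0
c2: i2/i3 mulh;sub  pair
c3: i4/i5 add;sub  pair
c4: i6 sll  RAW r1
c5: i7 st  no-port MEM/MEM
c6: i8 ld  tail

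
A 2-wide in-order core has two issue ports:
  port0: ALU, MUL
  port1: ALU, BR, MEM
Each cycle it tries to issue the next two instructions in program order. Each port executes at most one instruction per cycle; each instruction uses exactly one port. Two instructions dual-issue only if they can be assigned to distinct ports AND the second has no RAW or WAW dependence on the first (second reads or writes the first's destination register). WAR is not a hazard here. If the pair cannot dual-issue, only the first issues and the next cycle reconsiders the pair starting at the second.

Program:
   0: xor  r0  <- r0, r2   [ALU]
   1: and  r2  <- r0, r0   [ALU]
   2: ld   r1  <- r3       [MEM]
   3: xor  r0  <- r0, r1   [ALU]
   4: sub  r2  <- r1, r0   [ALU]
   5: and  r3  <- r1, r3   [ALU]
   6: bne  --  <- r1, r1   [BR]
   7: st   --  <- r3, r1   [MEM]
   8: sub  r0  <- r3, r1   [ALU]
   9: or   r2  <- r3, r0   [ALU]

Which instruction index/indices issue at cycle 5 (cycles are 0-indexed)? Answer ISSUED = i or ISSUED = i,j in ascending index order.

t=0 i0:xor.ALU ; RAW r0
t=1 i1&i2:and.ALU ld.MEM ; pair
t=2 i3:xor.ALU ; RAW r0
t=3 i4&i5:sub.ALU and.ALU ; pair
t=4 i6:bne.BR ; no-port BR/MEM
t=5 i7&i8:st.MEM sub.ALU ; pair
t=6 i9:or.ALU ; tail

ISSUED = 7,8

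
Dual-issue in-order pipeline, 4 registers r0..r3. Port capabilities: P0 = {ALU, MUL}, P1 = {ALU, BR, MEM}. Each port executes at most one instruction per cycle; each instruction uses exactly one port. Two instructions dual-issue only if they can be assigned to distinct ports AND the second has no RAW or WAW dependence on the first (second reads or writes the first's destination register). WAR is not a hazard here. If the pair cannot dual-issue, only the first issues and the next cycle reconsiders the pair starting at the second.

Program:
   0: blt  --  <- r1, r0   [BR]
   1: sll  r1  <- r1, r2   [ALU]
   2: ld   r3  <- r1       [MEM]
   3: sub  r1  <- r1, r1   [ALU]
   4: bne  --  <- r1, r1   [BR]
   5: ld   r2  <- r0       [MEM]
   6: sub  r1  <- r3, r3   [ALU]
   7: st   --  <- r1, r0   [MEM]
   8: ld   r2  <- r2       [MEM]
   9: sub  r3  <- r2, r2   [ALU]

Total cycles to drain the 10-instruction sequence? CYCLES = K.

0. blt.BR+sll.ALU @i0+i1  | pair
1. ld.MEM+sub.ALU @i2+i3  | pair
2. bne.BR @i4  | no-port BR/MEM
3. ld.MEM+sub.ALU @i5+i6  | pair
4. st.MEM @i7  | no-port MEM/MEM
5. ld.MEM @i8  | RAW r2
6. sub.ALU @i9  | tail

CYCLES = 7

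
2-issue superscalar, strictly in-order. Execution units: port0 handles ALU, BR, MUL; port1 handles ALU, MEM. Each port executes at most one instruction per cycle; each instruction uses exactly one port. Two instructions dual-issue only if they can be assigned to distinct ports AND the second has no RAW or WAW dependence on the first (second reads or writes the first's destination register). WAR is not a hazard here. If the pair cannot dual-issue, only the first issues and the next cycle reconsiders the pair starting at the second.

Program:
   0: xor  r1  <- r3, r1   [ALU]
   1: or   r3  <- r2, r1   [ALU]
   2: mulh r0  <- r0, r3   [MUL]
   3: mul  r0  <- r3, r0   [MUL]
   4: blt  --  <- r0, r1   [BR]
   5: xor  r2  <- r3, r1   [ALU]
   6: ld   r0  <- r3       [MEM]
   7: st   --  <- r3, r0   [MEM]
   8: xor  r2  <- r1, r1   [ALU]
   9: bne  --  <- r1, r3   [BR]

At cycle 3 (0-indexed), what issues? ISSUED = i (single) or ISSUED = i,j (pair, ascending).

#0 head=0: xor.ALU i0 RAW r1
#1 head=1: or.ALU i1 RAW r3
#2 head=2: mulh.MUL i2 no-port MUL/MUL
#3 head=3: mul.MUL i3 no-port MUL/BR
#4 head=4: blt.BR+xor.ALU i4&i5 dual
#5 head=6: ld.MEM i6 no-port MEM/MEM
#6 head=7: st.MEM+xor.ALU i7&i8 dual
#7 head=9: bne.BR i9 tail

ISSUED = 3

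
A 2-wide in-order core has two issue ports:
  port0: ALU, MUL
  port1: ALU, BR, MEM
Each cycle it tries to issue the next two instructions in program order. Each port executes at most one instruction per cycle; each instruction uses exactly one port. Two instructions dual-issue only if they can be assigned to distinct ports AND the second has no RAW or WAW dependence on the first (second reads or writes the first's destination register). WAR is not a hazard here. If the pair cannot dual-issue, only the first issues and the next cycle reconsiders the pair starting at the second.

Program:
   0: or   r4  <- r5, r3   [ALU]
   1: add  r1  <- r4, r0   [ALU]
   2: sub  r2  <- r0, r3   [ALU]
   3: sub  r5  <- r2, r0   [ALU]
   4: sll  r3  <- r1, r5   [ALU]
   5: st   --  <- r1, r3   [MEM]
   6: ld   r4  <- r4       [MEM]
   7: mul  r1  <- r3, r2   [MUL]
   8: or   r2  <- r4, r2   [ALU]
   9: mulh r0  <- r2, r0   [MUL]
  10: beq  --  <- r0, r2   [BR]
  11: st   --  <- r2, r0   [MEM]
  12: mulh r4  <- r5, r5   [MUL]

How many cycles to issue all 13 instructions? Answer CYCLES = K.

c0: i0 or  RAW r4
c1: i1+i2 add+sub  pair
c2: i3 sub  RAW r5
c3: i4 sll  RAW r3
c4: i5 st  no-port MEM/MEM
c5: i6+i7 ld+mul  pair
c6: i8 or  RAW r2
c7: i9 mulh  RAW r0
c8: i10 beq  no-port BR/MEM
c9: i11+i12 st+mulh  pair

CYCLES = 10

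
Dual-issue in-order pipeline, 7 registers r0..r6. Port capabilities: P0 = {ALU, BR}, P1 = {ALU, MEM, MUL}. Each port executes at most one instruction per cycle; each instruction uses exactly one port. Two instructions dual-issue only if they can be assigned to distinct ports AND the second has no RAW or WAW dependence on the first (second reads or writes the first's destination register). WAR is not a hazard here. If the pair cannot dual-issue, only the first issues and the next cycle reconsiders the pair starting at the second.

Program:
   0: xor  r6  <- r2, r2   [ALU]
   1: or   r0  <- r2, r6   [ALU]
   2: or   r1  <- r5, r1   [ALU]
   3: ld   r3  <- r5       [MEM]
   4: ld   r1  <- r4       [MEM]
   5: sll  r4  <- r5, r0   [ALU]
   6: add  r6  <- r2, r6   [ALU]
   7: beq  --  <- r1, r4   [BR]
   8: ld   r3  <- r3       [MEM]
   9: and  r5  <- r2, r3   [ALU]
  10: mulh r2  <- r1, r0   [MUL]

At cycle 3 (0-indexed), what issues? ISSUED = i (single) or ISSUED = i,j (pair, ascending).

  cy0 -> i0 (xor.ALU) RAW r6
  cy1 -> i1,i2 (or.ALU+or.ALU) 2-wide
  cy2 -> i3 (ld.MEM) no-port MEM/MEM
  cy3 -> i4,i5 (ld.MEM+sll.ALU) 2-wide
  cy4 -> i6,i7 (add.ALU+beq.BR) 2-wide
  cy5 -> i8 (ld.MEM) RAW r3
  cy6 -> i9,i10 (and.ALU+mulh.MUL) 2-wide

ISSUED = 4,5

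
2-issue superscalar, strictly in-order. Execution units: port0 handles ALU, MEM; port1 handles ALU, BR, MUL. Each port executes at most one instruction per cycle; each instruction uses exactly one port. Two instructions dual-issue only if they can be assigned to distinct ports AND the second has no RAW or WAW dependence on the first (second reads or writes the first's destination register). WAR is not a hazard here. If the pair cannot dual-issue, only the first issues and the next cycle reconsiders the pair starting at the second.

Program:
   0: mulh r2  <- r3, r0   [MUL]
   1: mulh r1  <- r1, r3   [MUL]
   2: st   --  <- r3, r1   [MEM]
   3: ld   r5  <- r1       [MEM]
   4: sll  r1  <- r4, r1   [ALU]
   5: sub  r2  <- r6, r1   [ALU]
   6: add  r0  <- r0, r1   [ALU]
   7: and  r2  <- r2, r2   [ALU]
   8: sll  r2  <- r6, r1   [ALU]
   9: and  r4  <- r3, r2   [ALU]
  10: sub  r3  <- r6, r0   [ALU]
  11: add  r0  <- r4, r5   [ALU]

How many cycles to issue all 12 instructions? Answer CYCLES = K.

CYCLES = 9

[0] i0  mulh  -- no-port MUL/MUL
[1] i1  mulh  -- RAW r1
[2] i2  st  -- no-port MEM/MEM
[3] i3/i4  ld;sll  -- pair
[4] i5/i6  sub;add  -- pair
[5] i7  and  -- WAW r2
[6] i8  sll  -- RAW r2
[7] i9/i10  and;sub  -- pair
[8] i11  add  -- tail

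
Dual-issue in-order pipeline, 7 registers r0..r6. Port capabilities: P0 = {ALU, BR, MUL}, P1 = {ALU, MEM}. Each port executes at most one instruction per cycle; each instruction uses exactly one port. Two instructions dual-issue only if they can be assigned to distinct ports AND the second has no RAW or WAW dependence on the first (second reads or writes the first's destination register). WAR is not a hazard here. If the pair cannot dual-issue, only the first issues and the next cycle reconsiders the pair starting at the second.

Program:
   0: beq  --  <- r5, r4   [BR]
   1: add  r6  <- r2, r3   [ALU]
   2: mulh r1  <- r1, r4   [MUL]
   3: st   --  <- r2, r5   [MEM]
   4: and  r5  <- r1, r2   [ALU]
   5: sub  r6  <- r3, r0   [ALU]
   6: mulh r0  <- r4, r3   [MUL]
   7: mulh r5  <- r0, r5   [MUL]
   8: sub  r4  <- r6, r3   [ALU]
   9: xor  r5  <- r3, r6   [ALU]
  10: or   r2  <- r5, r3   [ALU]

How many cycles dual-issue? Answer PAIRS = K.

0. beq.BR+add.ALU @i0&i1  | dual
1. mulh.MUL+st.MEM @i2&i3  | dual
2. and.ALU+sub.ALU @i4&i5  | dual
3. mulh.MUL @i6  | no-port MUL/MUL
4. mulh.MUL+sub.ALU @i7&i8  | dual
5. xor.ALU @i9  | RAW r5
6. or.ALU @i10  | tail

PAIRS = 4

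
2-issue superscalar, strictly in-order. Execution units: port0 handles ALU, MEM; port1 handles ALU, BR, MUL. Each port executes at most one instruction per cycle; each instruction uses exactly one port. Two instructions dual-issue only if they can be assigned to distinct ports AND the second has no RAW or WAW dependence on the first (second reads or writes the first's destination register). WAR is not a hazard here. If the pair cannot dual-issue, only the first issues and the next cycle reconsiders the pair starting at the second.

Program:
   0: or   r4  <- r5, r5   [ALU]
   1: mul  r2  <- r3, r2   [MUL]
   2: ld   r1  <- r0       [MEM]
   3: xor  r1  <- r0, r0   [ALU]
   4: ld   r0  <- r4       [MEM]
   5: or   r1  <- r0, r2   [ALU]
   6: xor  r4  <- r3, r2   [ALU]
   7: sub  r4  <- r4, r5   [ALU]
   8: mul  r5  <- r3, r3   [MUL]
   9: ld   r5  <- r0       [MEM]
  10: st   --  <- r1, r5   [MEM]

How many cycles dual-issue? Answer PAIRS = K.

PAIRS = 4

0. or.ALU/mul.MUL @i0/i1  | pair
1. ld.MEM @i2  | WAW r1
2. xor.ALU/ld.MEM @i3/i4  | pair
3. or.ALU/xor.ALU @i5/i6  | pair
4. sub.ALU/mul.MUL @i7/i8  | pair
5. ld.MEM @i9  | no-port MEM/MEM
6. st.MEM @i10  | tail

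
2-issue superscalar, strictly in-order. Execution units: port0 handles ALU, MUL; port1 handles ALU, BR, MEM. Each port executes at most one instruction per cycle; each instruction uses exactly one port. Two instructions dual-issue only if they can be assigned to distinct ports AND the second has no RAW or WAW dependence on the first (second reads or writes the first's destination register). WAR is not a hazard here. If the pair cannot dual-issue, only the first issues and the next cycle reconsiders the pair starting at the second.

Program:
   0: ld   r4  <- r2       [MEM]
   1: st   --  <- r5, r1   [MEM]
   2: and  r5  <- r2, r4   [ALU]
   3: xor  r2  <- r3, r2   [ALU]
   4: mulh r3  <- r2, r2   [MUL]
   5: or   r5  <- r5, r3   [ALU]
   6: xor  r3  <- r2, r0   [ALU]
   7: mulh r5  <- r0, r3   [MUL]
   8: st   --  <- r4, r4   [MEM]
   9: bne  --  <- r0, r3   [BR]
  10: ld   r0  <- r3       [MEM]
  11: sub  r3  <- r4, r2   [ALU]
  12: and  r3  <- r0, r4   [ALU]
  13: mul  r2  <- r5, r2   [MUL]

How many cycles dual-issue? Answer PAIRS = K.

PAIRS = 5

#0 head=0: ld.MEM i0 no-port MEM/MEM
#1 head=1: st.MEM/and.ALU i1,i2 pair
#2 head=3: xor.ALU i3 RAW r2
#3 head=4: mulh.MUL i4 RAW r3
#4 head=5: or.ALU/xor.ALU i5,i6 pair
#5 head=7: mulh.MUL/st.MEM i7,i8 pair
#6 head=9: bne.BR i9 no-port BR/MEM
#7 head=10: ld.MEM/sub.ALU i10,i11 pair
#8 head=12: and.ALU/mul.MUL i12,i13 pair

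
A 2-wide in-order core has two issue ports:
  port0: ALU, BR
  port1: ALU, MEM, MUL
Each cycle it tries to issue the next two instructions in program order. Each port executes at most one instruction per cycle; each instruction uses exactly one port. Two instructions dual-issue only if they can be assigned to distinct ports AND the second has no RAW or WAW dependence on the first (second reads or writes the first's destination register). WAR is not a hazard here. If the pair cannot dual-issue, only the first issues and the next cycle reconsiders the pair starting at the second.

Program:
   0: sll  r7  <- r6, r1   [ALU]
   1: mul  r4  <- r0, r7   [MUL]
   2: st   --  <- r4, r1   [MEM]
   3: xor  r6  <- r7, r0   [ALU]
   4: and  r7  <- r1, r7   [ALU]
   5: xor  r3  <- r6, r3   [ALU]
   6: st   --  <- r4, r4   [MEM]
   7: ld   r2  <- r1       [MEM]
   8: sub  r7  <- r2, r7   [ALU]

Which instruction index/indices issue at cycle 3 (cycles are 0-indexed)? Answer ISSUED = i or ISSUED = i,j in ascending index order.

ISSUED = 4,5

0. sll.ALU @i0  | RAW r7
1. mul.MUL @i1  | no-port MUL/MEM
2. st.MEM;xor.ALU @i2+i3  | 2-wide
3. and.ALU;xor.ALU @i4+i5  | 2-wide
4. st.MEM @i6  | no-port MEM/MEM
5. ld.MEM @i7  | RAW r2
6. sub.ALU @i8  | tail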